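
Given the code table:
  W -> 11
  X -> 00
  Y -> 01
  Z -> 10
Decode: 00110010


Decoding:
00 -> X
11 -> W
00 -> X
10 -> Z


Result: XWXZ


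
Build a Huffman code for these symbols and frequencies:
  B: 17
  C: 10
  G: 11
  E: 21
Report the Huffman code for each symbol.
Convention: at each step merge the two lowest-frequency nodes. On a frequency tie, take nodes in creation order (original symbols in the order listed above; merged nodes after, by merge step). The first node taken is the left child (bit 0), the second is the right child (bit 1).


Huffman tree construction:
Step 1: Merge C(10) + G(11) = 21
Step 2: Merge B(17) + E(21) = 38
Step 3: Merge (C+G)(21) + (B+E)(38) = 59
Read each symbol's code off the tree from the root (left child = 0, right child = 1).

Codes:
  B: 10 (length 2)
  C: 00 (length 2)
  G: 01 (length 2)
  E: 11 (length 2)
Average code length: 118/59 = 2.0000 bits/symbol


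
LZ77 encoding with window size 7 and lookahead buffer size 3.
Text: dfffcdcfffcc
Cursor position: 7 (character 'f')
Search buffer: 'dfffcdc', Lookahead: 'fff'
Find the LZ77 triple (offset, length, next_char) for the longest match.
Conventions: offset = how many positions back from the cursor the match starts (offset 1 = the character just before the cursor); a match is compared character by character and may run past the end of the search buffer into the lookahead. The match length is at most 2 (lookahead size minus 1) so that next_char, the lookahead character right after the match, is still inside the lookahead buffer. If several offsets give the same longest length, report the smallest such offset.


Try each offset into the search buffer:
  offset=1 (pos 6, char 'c'): match length 0
  offset=2 (pos 5, char 'd'): match length 0
  offset=3 (pos 4, char 'c'): match length 0
  offset=4 (pos 3, char 'f'): match length 1
  offset=5 (pos 2, char 'f'): match length 2
  offset=6 (pos 1, char 'f'): match length 2
  offset=7 (pos 0, char 'd'): match length 0
Longest match has length 2, found at offsets 5, 6; take the smallest, offset 5.
next_char = character at position 7 + 2 = 9 -> 'f'

Best match: offset=5, length=2 (matching 'ff' starting at position 2)
LZ77 triple: (5, 2, 'f')


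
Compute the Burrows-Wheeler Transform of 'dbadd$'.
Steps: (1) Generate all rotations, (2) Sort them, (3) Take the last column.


Rotations (sorted):
  0: $dbadd -> last char: d
  1: add$db -> last char: b
  2: badd$d -> last char: d
  3: d$dbad -> last char: d
  4: dbadd$ -> last char: $
  5: dd$dba -> last char: a


BWT = dbdd$a


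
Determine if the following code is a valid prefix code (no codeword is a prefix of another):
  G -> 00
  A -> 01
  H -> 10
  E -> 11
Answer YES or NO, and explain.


Checking each pair (does one codeword prefix another?):
  G='00' vs A='01': no prefix
  G='00' vs H='10': no prefix
  G='00' vs E='11': no prefix
  A='01' vs G='00': no prefix
  A='01' vs H='10': no prefix
  A='01' vs E='11': no prefix
  H='10' vs G='00': no prefix
  H='10' vs A='01': no prefix
  H='10' vs E='11': no prefix
  E='11' vs G='00': no prefix
  E='11' vs A='01': no prefix
  E='11' vs H='10': no prefix
No violation found over all pairs.

YES -- this is a valid prefix code. No codeword is a prefix of any other codeword.


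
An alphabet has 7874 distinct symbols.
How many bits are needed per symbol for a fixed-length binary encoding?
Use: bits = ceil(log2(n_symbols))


log2(7874) = 12.9429
Bracket: 2^12 = 4096 < 7874 <= 2^13 = 8192
So ceil(log2(7874)) = 13

bits = ceil(log2(7874)) = ceil(12.9429) = 13 bits


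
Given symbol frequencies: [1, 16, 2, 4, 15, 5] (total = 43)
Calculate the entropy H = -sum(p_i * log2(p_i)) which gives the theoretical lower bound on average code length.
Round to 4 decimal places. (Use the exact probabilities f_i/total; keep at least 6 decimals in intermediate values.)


Per-symbol terms -p_i * log2(p_i) with p_i = f_i/43:
  p = 1/43 = 0.023256: log2(p) = -5.426265, -p*log2(p) = 0.126192
  p = 16/43 = 0.372093: log2(p) = -1.426265, -p*log2(p) = 0.530703
  p = 2/43 = 0.046512: log2(p) = -4.426265, -p*log2(p) = 0.205873
  p = 4/43 = 0.093023: log2(p) = -3.426265, -p*log2(p) = 0.318722
  p = 15/43 = 0.348837: log2(p) = -1.519374, -p*log2(p) = 0.530014
  p = 5/43 = 0.116279: log2(p) = -3.104337, -p*log2(p) = 0.360969
H = 0.126192 + 0.530703 + 0.205873 + 0.318722 + 0.530014 + 0.360969 = 2.072473

H = 2.0725 bits/symbol


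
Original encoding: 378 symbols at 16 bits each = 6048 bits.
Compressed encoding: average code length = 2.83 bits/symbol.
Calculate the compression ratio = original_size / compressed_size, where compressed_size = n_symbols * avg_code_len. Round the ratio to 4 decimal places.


original_size = n_symbols * orig_bits = 378 * 16 = 6048 bits
compressed_size = n_symbols * avg_code_len = 378 * 2.83 = 1069.74 bits
ratio = original_size / compressed_size = 6048 / 1069.74 = 5.6537

Compression ratio = 5.6537


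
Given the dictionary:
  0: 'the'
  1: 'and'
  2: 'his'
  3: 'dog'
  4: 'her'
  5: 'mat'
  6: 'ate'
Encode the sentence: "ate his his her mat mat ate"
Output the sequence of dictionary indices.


Look up each word in the dictionary:
  'ate' -> 6
  'his' -> 2
  'his' -> 2
  'her' -> 4
  'mat' -> 5
  'mat' -> 5
  'ate' -> 6

Encoded: [6, 2, 2, 4, 5, 5, 6]


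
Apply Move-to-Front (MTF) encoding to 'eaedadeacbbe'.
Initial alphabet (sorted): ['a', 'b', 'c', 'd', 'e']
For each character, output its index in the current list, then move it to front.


MTF encoding:
'e': index 4 in ['a', 'b', 'c', 'd', 'e'] -> ['e', 'a', 'b', 'c', 'd']
'a': index 1 in ['e', 'a', 'b', 'c', 'd'] -> ['a', 'e', 'b', 'c', 'd']
'e': index 1 in ['a', 'e', 'b', 'c', 'd'] -> ['e', 'a', 'b', 'c', 'd']
'd': index 4 in ['e', 'a', 'b', 'c', 'd'] -> ['d', 'e', 'a', 'b', 'c']
'a': index 2 in ['d', 'e', 'a', 'b', 'c'] -> ['a', 'd', 'e', 'b', 'c']
'd': index 1 in ['a', 'd', 'e', 'b', 'c'] -> ['d', 'a', 'e', 'b', 'c']
'e': index 2 in ['d', 'a', 'e', 'b', 'c'] -> ['e', 'd', 'a', 'b', 'c']
'a': index 2 in ['e', 'd', 'a', 'b', 'c'] -> ['a', 'e', 'd', 'b', 'c']
'c': index 4 in ['a', 'e', 'd', 'b', 'c'] -> ['c', 'a', 'e', 'd', 'b']
'b': index 4 in ['c', 'a', 'e', 'd', 'b'] -> ['b', 'c', 'a', 'e', 'd']
'b': index 0 in ['b', 'c', 'a', 'e', 'd'] -> ['b', 'c', 'a', 'e', 'd']
'e': index 3 in ['b', 'c', 'a', 'e', 'd'] -> ['e', 'b', 'c', 'a', 'd']


Output: [4, 1, 1, 4, 2, 1, 2, 2, 4, 4, 0, 3]


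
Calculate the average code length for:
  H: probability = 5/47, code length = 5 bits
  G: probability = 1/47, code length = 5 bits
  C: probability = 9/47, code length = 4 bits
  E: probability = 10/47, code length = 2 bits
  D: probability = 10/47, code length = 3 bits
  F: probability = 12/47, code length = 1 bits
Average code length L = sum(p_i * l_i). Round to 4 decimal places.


Weighted contributions p_i * l_i:
  H: (5/47) * 5 = 25/47
  G: (1/47) * 5 = 5/47
  C: (9/47) * 4 = 36/47
  E: (10/47) * 2 = 20/47
  D: (10/47) * 3 = 30/47
  F: (12/47) * 1 = 12/47
Sum = (25 + 5 + 36 + 20 + 30 + 12)/47 = 128/47

L = 128/47 = 2.7234 bits/symbol


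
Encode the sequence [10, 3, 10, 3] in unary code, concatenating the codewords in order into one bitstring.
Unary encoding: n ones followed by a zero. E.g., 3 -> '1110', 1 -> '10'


Encode each number as n ones followed by a terminating 0:
  10 -> 11111111110 (11 bits)
  3 -> 1110 (4 bits)
  10 -> 11111111110 (11 bits)
  3 -> 1110 (4 bits)
Total length = 11 + 4 + 11 + 4 = 30 bits.

Unary([10, 3, 10, 3]) = 111111111101110111111111101110 (30 bits)


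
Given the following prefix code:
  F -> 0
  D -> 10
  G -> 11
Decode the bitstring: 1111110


Decoding step by step:
Bits 11 -> G
Bits 11 -> G
Bits 11 -> G
Bits 0 -> F


Decoded message: GGGF


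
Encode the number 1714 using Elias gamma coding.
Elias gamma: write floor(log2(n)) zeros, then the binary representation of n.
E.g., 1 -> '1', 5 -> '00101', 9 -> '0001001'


num_bits = floor(log2(1714)) + 1 = 11
leading_zeros = num_bits - 1 = 10
binary(1714) = 11010110010

Elias gamma(1714) = '0000000000' + '11010110010' = 000000000011010110010 (21 bits)


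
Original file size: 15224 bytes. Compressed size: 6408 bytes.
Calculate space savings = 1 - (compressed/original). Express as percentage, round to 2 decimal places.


ratio = compressed/original = 6408/15224 = 0.420914
savings = 1 - ratio = 1 - 0.420914 = 0.579086
as a percentage: 0.579086 * 100 = 57.91%

Space savings = 1 - 6408/15224 = 57.91%


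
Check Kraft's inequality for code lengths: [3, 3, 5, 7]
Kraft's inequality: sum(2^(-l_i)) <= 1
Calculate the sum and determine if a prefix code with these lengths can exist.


Sum = 2^(-3) + 2^(-3) + 2^(-5) + 2^(-7)
    = 0.125 + 0.125 + 0.03125 + 0.0078125
    = 37/128 = 0.2890625
Since 0.2890625 <= 1, Kraft's inequality IS satisfied.
A prefix code with these lengths CAN exist.

Kraft sum = 0.2890625. Satisfied.


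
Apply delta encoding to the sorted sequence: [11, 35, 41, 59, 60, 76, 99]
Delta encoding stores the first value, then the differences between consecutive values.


First value: 11
Deltas:
  35 - 11 = 24
  41 - 35 = 6
  59 - 41 = 18
  60 - 59 = 1
  76 - 60 = 16
  99 - 76 = 23


Delta encoded: [11, 24, 6, 18, 1, 16, 23]


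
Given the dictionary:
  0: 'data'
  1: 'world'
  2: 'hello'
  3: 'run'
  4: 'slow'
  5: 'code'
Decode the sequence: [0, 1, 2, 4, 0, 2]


Look up each index in the dictionary:
  0 -> 'data'
  1 -> 'world'
  2 -> 'hello'
  4 -> 'slow'
  0 -> 'data'
  2 -> 'hello'

Decoded: "data world hello slow data hello"


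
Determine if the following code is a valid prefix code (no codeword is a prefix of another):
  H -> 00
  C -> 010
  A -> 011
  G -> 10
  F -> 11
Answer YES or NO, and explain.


Checking each pair (does one codeword prefix another?):
  H='00' vs C='010': no prefix
  H='00' vs A='011': no prefix
  H='00' vs G='10': no prefix
  H='00' vs F='11': no prefix
  C='010' vs H='00': no prefix
  C='010' vs A='011': no prefix
  C='010' vs G='10': no prefix
  C='010' vs F='11': no prefix
  A='011' vs H='00': no prefix
  A='011' vs C='010': no prefix
  A='011' vs G='10': no prefix
  A='011' vs F='11': no prefix
  G='10' vs H='00': no prefix
  G='10' vs C='010': no prefix
  G='10' vs A='011': no prefix
  G='10' vs F='11': no prefix
  F='11' vs H='00': no prefix
  F='11' vs C='010': no prefix
  F='11' vs A='011': no prefix
  F='11' vs G='10': no prefix
No violation found over all pairs.

YES -- this is a valid prefix code. No codeword is a prefix of any other codeword.


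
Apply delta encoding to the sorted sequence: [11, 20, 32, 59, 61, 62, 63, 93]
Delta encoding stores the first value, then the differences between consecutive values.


First value: 11
Deltas:
  20 - 11 = 9
  32 - 20 = 12
  59 - 32 = 27
  61 - 59 = 2
  62 - 61 = 1
  63 - 62 = 1
  93 - 63 = 30


Delta encoded: [11, 9, 12, 27, 2, 1, 1, 30]


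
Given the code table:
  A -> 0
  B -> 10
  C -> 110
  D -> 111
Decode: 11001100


Decoding:
110 -> C
0 -> A
110 -> C
0 -> A


Result: CACA


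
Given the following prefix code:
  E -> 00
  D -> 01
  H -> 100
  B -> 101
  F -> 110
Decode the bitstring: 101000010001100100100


Decoding step by step:
Bits 101 -> B
Bits 00 -> E
Bits 00 -> E
Bits 100 -> H
Bits 01 -> D
Bits 100 -> H
Bits 100 -> H
Bits 100 -> H


Decoded message: BEEHDHHH


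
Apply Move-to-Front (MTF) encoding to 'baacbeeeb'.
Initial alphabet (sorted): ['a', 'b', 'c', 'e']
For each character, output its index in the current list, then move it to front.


MTF encoding:
'b': index 1 in ['a', 'b', 'c', 'e'] -> ['b', 'a', 'c', 'e']
'a': index 1 in ['b', 'a', 'c', 'e'] -> ['a', 'b', 'c', 'e']
'a': index 0 in ['a', 'b', 'c', 'e'] -> ['a', 'b', 'c', 'e']
'c': index 2 in ['a', 'b', 'c', 'e'] -> ['c', 'a', 'b', 'e']
'b': index 2 in ['c', 'a', 'b', 'e'] -> ['b', 'c', 'a', 'e']
'e': index 3 in ['b', 'c', 'a', 'e'] -> ['e', 'b', 'c', 'a']
'e': index 0 in ['e', 'b', 'c', 'a'] -> ['e', 'b', 'c', 'a']
'e': index 0 in ['e', 'b', 'c', 'a'] -> ['e', 'b', 'c', 'a']
'b': index 1 in ['e', 'b', 'c', 'a'] -> ['b', 'e', 'c', 'a']


Output: [1, 1, 0, 2, 2, 3, 0, 0, 1]


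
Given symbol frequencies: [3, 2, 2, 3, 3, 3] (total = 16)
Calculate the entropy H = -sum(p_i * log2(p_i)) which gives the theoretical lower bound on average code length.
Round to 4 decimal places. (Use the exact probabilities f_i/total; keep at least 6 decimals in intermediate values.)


Per-symbol terms -p_i * log2(p_i) with p_i = f_i/16:
  p = 3/16 = 0.187500: log2(p) = -2.415037, -p*log2(p) = 0.452820
  p = 2/16 = 0.125000: log2(p) = -3.000000, -p*log2(p) = 0.375000
  p = 2/16 = 0.125000: log2(p) = -3.000000, -p*log2(p) = 0.375000
  p = 3/16 = 0.187500: log2(p) = -2.415037, -p*log2(p) = 0.452820
  p = 3/16 = 0.187500: log2(p) = -2.415037, -p*log2(p) = 0.452820
  p = 3/16 = 0.187500: log2(p) = -2.415037, -p*log2(p) = 0.452820
H = 0.452820 + 0.375000 + 0.375000 + 0.452820 + 0.452820 + 0.452820 = 2.561280

H = 2.5613 bits/symbol


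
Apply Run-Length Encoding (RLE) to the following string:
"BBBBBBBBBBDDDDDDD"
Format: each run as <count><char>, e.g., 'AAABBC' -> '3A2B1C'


Scanning runs left to right:
  i=0: run of 'B' x 10 -> '10B'
  i=10: run of 'D' x 7 -> '7D'

RLE = 10B7D


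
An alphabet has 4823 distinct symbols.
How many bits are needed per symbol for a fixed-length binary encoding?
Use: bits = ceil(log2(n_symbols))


log2(4823) = 12.2357
Bracket: 2^12 = 4096 < 4823 <= 2^13 = 8192
So ceil(log2(4823)) = 13

bits = ceil(log2(4823)) = ceil(12.2357) = 13 bits


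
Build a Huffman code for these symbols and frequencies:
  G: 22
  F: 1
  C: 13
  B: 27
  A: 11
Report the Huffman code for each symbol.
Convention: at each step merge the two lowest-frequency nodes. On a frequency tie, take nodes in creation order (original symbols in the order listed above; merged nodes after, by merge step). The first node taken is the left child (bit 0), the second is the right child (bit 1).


Huffman tree construction:
Step 1: Merge F(1) + A(11) = 12
Step 2: Merge (F+A)(12) + C(13) = 25
Step 3: Merge G(22) + ((F+A)+C)(25) = 47
Step 4: Merge B(27) + (G+((F+A)+C))(47) = 74
Read each symbol's code off the tree from the root (left child = 0, right child = 1).

Codes:
  G: 10 (length 2)
  F: 1100 (length 4)
  C: 111 (length 3)
  B: 0 (length 1)
  A: 1101 (length 4)
Average code length: 158/74 = 2.1351 bits/symbol


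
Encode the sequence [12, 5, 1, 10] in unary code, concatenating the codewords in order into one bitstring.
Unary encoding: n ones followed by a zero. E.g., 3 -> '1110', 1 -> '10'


Encode each number as n ones followed by a terminating 0:
  12 -> 1111111111110 (13 bits)
  5 -> 111110 (6 bits)
  1 -> 10 (2 bits)
  10 -> 11111111110 (11 bits)
Total length = 13 + 6 + 2 + 11 = 32 bits.

Unary([12, 5, 1, 10]) = 11111111111101111101011111111110 (32 bits)


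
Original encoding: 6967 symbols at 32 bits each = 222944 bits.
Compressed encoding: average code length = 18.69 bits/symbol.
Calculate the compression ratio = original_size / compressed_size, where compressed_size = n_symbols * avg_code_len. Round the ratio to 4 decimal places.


original_size = n_symbols * orig_bits = 6967 * 32 = 222944 bits
compressed_size = n_symbols * avg_code_len = 6967 * 18.69 = 130213.23 bits
ratio = original_size / compressed_size = 222944 / 130213.23 = 1.7121

Compression ratio = 1.7121


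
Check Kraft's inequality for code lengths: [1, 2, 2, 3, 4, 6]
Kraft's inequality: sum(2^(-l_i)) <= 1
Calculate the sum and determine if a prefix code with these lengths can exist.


Sum = 2^(-1) + 2^(-2) + 2^(-2) + 2^(-3) + 2^(-4) + 2^(-6)
    = 0.5 + 0.25 + 0.25 + 0.125 + 0.0625 + 0.015625
    = 77/64 = 1.203125
Since 1.203125 > 1, Kraft's inequality is NOT satisfied.
A prefix code with these lengths CANNOT exist.

Kraft sum = 1.203125. Not satisfied.


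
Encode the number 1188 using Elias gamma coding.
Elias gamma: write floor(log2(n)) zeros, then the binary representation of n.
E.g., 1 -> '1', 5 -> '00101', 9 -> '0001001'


num_bits = floor(log2(1188)) + 1 = 11
leading_zeros = num_bits - 1 = 10
binary(1188) = 10010100100

Elias gamma(1188) = '0000000000' + '10010100100' = 000000000010010100100 (21 bits)


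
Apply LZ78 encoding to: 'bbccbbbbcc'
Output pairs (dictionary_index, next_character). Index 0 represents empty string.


LZ78 encoding steps:
Dictionary: {0: ''}
Step 1: w='' (idx 0), next='b' -> output (0, 'b'), add 'b' as idx 1
Step 2: w='b' (idx 1), next='c' -> output (1, 'c'), add 'bc' as idx 2
Step 3: w='' (idx 0), next='c' -> output (0, 'c'), add 'c' as idx 3
Step 4: w='b' (idx 1), next='b' -> output (1, 'b'), add 'bb' as idx 4
Step 5: w='bb' (idx 4), next='c' -> output (4, 'c'), add 'bbc' as idx 5
Step 6: w='c' (idx 3), end of input -> output (3, '')


Encoded: [(0, 'b'), (1, 'c'), (0, 'c'), (1, 'b'), (4, 'c'), (3, '')]


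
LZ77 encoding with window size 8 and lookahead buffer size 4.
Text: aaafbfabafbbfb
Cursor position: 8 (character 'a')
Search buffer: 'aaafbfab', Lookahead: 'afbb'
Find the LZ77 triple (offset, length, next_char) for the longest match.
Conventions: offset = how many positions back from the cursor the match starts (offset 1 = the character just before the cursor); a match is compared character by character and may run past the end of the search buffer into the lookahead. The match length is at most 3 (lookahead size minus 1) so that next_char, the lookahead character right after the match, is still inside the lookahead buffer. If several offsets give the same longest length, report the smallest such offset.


Try each offset into the search buffer:
  offset=1 (pos 7, char 'b'): match length 0
  offset=2 (pos 6, char 'a'): match length 1
  offset=3 (pos 5, char 'f'): match length 0
  offset=4 (pos 4, char 'b'): match length 0
  offset=5 (pos 3, char 'f'): match length 0
  offset=6 (pos 2, char 'a'): match length 3
  offset=7 (pos 1, char 'a'): match length 1
  offset=8 (pos 0, char 'a'): match length 1
Longest match has length 3 at offset 6.
next_char = character at position 8 + 3 = 11 -> 'b'

Best match: offset=6, length=3 (matching 'afb' starting at position 2)
LZ77 triple: (6, 3, 'b')


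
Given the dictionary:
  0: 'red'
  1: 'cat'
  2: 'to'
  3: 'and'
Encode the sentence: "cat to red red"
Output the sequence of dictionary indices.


Look up each word in the dictionary:
  'cat' -> 1
  'to' -> 2
  'red' -> 0
  'red' -> 0

Encoded: [1, 2, 0, 0]


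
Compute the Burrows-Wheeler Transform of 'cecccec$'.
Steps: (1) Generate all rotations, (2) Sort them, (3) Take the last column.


Rotations (sorted):
  0: $cecccec -> last char: c
  1: c$ceccce -> last char: e
  2: cccec$ce -> last char: e
  3: ccec$cec -> last char: c
  4: cec$cecc -> last char: c
  5: cecccec$ -> last char: $
  6: ec$ceccc -> last char: c
  7: ecccec$c -> last char: c


BWT = ceecc$cc


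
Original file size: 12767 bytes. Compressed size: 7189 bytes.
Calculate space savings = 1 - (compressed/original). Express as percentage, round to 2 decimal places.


ratio = compressed/original = 7189/12767 = 0.563092
savings = 1 - ratio = 1 - 0.563092 = 0.436908
as a percentage: 0.436908 * 100 = 43.69%

Space savings = 1 - 7189/12767 = 43.69%


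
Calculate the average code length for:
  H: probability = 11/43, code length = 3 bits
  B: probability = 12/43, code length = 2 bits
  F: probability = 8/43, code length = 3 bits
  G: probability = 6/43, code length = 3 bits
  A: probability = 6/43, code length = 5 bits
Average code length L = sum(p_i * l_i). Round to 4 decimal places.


Weighted contributions p_i * l_i:
  H: (11/43) * 3 = 33/43
  B: (12/43) * 2 = 24/43
  F: (8/43) * 3 = 24/43
  G: (6/43) * 3 = 18/43
  A: (6/43) * 5 = 30/43
Sum = (33 + 24 + 24 + 18 + 30)/43 = 129/43

L = 129/43 = 3.0000 bits/symbol


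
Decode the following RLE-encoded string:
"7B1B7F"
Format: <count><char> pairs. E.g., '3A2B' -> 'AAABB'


Expanding each <count><char> pair:
  7B -> 'BBBBBBB'
  1B -> 'B'
  7F -> 'FFFFFFF'

Decoded = BBBBBBBBFFFFFFF


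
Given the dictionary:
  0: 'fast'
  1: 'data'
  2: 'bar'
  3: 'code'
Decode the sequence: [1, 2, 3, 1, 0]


Look up each index in the dictionary:
  1 -> 'data'
  2 -> 'bar'
  3 -> 'code'
  1 -> 'data'
  0 -> 'fast'

Decoded: "data bar code data fast"


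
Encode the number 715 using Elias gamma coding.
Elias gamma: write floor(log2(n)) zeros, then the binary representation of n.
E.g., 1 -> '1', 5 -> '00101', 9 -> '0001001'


num_bits = floor(log2(715)) + 1 = 10
leading_zeros = num_bits - 1 = 9
binary(715) = 1011001011

Elias gamma(715) = '000000000' + '1011001011' = 0000000001011001011 (19 bits)


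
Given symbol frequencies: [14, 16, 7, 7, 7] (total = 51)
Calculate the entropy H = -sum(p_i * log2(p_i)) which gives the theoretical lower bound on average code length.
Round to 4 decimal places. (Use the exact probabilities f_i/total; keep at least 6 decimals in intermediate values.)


Per-symbol terms -p_i * log2(p_i) with p_i = f_i/51:
  p = 14/51 = 0.274510: log2(p) = -1.865070, -p*log2(p) = 0.511980
  p = 16/51 = 0.313725: log2(p) = -1.672425, -p*log2(p) = 0.524682
  p = 7/51 = 0.137255: log2(p) = -2.865070, -p*log2(p) = 0.393245
  p = 7/51 = 0.137255: log2(p) = -2.865070, -p*log2(p) = 0.393245
  p = 7/51 = 0.137255: log2(p) = -2.865070, -p*log2(p) = 0.393245
H = 0.511980 + 0.524682 + 0.393245 + 0.393245 + 0.393245 = 2.216397

H = 2.2164 bits/symbol


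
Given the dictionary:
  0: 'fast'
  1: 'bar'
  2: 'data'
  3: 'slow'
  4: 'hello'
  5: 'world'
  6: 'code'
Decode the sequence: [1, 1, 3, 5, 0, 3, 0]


Look up each index in the dictionary:
  1 -> 'bar'
  1 -> 'bar'
  3 -> 'slow'
  5 -> 'world'
  0 -> 'fast'
  3 -> 'slow'
  0 -> 'fast'

Decoded: "bar bar slow world fast slow fast"


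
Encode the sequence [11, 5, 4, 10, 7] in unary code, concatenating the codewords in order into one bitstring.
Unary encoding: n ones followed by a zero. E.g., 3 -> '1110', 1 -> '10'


Encode each number as n ones followed by a terminating 0:
  11 -> 111111111110 (12 bits)
  5 -> 111110 (6 bits)
  4 -> 11110 (5 bits)
  10 -> 11111111110 (11 bits)
  7 -> 11111110 (8 bits)
Total length = 12 + 6 + 5 + 11 + 8 = 42 bits.

Unary([11, 5, 4, 10, 7]) = 111111111110111110111101111111111011111110 (42 bits)


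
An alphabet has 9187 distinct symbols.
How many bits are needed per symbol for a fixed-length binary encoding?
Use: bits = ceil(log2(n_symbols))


log2(9187) = 13.1654
Bracket: 2^13 = 8192 < 9187 <= 2^14 = 16384
So ceil(log2(9187)) = 14

bits = ceil(log2(9187)) = ceil(13.1654) = 14 bits


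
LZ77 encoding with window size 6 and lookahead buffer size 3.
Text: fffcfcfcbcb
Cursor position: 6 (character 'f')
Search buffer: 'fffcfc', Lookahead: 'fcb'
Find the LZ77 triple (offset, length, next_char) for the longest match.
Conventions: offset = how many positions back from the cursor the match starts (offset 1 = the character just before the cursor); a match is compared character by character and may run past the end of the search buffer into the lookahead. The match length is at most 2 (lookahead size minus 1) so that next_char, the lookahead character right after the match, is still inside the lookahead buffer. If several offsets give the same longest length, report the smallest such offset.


Try each offset into the search buffer:
  offset=1 (pos 5, char 'c'): match length 0
  offset=2 (pos 4, char 'f'): match length 2
  offset=3 (pos 3, char 'c'): match length 0
  offset=4 (pos 2, char 'f'): match length 2
  offset=5 (pos 1, char 'f'): match length 1
  offset=6 (pos 0, char 'f'): match length 1
Longest match has length 2, found at offsets 2, 4; take the smallest, offset 2.
next_char = character at position 6 + 2 = 8 -> 'b'

Best match: offset=2, length=2 (matching 'fc' starting at position 4)
LZ77 triple: (2, 2, 'b')


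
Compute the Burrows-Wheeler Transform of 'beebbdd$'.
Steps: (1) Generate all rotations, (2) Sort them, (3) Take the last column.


Rotations (sorted):
  0: $beebbdd -> last char: d
  1: bbdd$bee -> last char: e
  2: bdd$beeb -> last char: b
  3: beebbdd$ -> last char: $
  4: d$beebbd -> last char: d
  5: dd$beebb -> last char: b
  6: ebbdd$be -> last char: e
  7: eebbdd$b -> last char: b


BWT = deb$dbeb


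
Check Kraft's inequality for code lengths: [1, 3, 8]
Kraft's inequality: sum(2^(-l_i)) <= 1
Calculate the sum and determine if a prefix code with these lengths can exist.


Sum = 2^(-1) + 2^(-3) + 2^(-8)
    = 0.5 + 0.125 + 0.00390625
    = 161/256 = 0.62890625
Since 0.62890625 <= 1, Kraft's inequality IS satisfied.
A prefix code with these lengths CAN exist.

Kraft sum = 0.62890625. Satisfied.


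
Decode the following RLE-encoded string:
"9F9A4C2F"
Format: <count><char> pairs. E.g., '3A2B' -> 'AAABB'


Expanding each <count><char> pair:
  9F -> 'FFFFFFFFF'
  9A -> 'AAAAAAAAA'
  4C -> 'CCCC'
  2F -> 'FF'

Decoded = FFFFFFFFFAAAAAAAAACCCCFF


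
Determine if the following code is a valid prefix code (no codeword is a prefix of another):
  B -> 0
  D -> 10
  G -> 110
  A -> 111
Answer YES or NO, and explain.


Checking each pair (does one codeword prefix another?):
  B='0' vs D='10': no prefix
  B='0' vs G='110': no prefix
  B='0' vs A='111': no prefix
  D='10' vs B='0': no prefix
  D='10' vs G='110': no prefix
  D='10' vs A='111': no prefix
  G='110' vs B='0': no prefix
  G='110' vs D='10': no prefix
  G='110' vs A='111': no prefix
  A='111' vs B='0': no prefix
  A='111' vs D='10': no prefix
  A='111' vs G='110': no prefix
No violation found over all pairs.

YES -- this is a valid prefix code. No codeword is a prefix of any other codeword.


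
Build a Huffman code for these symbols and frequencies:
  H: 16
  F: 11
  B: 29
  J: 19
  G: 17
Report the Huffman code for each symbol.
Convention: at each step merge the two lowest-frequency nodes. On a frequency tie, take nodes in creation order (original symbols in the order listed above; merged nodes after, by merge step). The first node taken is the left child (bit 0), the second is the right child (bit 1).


Huffman tree construction:
Step 1: Merge F(11) + H(16) = 27
Step 2: Merge G(17) + J(19) = 36
Step 3: Merge (F+H)(27) + B(29) = 56
Step 4: Merge (G+J)(36) + ((F+H)+B)(56) = 92
Read each symbol's code off the tree from the root (left child = 0, right child = 1).

Codes:
  H: 101 (length 3)
  F: 100 (length 3)
  B: 11 (length 2)
  J: 01 (length 2)
  G: 00 (length 2)
Average code length: 211/92 = 2.2935 bits/symbol


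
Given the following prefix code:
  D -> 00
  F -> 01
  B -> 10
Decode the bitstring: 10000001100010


Decoding step by step:
Bits 10 -> B
Bits 00 -> D
Bits 00 -> D
Bits 01 -> F
Bits 10 -> B
Bits 00 -> D
Bits 10 -> B


Decoded message: BDDFBDB


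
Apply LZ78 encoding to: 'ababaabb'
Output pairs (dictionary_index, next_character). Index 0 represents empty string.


LZ78 encoding steps:
Dictionary: {0: ''}
Step 1: w='' (idx 0), next='a' -> output (0, 'a'), add 'a' as idx 1
Step 2: w='' (idx 0), next='b' -> output (0, 'b'), add 'b' as idx 2
Step 3: w='a' (idx 1), next='b' -> output (1, 'b'), add 'ab' as idx 3
Step 4: w='a' (idx 1), next='a' -> output (1, 'a'), add 'aa' as idx 4
Step 5: w='b' (idx 2), next='b' -> output (2, 'b'), add 'bb' as idx 5


Encoded: [(0, 'a'), (0, 'b'), (1, 'b'), (1, 'a'), (2, 'b')]


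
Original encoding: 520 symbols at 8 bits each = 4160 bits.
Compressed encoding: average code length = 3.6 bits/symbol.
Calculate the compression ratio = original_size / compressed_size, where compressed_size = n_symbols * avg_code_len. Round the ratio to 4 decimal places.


original_size = n_symbols * orig_bits = 520 * 8 = 4160 bits
compressed_size = n_symbols * avg_code_len = 520 * 3.6 = 1872.0 bits
ratio = original_size / compressed_size = 4160 / 1872.0 = 2.2222

Compression ratio = 2.2222


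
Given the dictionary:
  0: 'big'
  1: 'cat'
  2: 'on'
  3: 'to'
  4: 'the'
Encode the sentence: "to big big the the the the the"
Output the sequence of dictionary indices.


Look up each word in the dictionary:
  'to' -> 3
  'big' -> 0
  'big' -> 0
  'the' -> 4
  'the' -> 4
  'the' -> 4
  'the' -> 4
  'the' -> 4

Encoded: [3, 0, 0, 4, 4, 4, 4, 4]


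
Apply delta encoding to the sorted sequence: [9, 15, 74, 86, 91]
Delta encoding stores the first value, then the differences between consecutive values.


First value: 9
Deltas:
  15 - 9 = 6
  74 - 15 = 59
  86 - 74 = 12
  91 - 86 = 5


Delta encoded: [9, 6, 59, 12, 5]


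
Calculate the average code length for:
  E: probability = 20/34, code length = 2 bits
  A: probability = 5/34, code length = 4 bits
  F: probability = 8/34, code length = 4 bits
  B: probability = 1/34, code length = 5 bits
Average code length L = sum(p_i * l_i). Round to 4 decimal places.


Weighted contributions p_i * l_i:
  E: (20/34) * 2 = 40/34
  A: (5/34) * 4 = 20/34
  F: (8/34) * 4 = 32/34
  B: (1/34) * 5 = 5/34
Sum = (40 + 20 + 32 + 5)/34 = 97/34

L = 97/34 = 2.8529 bits/symbol


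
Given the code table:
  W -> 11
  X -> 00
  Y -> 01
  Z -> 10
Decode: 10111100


Decoding:
10 -> Z
11 -> W
11 -> W
00 -> X


Result: ZWWX


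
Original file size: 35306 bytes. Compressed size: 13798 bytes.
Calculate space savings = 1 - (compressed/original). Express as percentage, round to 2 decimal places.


ratio = compressed/original = 13798/35306 = 0.390812
savings = 1 - ratio = 1 - 0.390812 = 0.609188
as a percentage: 0.609188 * 100 = 60.92%

Space savings = 1 - 13798/35306 = 60.92%


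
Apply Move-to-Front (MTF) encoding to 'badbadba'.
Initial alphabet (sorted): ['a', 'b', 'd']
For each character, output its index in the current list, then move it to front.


MTF encoding:
'b': index 1 in ['a', 'b', 'd'] -> ['b', 'a', 'd']
'a': index 1 in ['b', 'a', 'd'] -> ['a', 'b', 'd']
'd': index 2 in ['a', 'b', 'd'] -> ['d', 'a', 'b']
'b': index 2 in ['d', 'a', 'b'] -> ['b', 'd', 'a']
'a': index 2 in ['b', 'd', 'a'] -> ['a', 'b', 'd']
'd': index 2 in ['a', 'b', 'd'] -> ['d', 'a', 'b']
'b': index 2 in ['d', 'a', 'b'] -> ['b', 'd', 'a']
'a': index 2 in ['b', 'd', 'a'] -> ['a', 'b', 'd']


Output: [1, 1, 2, 2, 2, 2, 2, 2]


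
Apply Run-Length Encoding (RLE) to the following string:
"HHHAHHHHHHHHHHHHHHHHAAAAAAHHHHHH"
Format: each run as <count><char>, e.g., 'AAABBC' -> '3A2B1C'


Scanning runs left to right:
  i=0: run of 'H' x 3 -> '3H'
  i=3: run of 'A' x 1 -> '1A'
  i=4: run of 'H' x 16 -> '16H'
  i=20: run of 'A' x 6 -> '6A'
  i=26: run of 'H' x 6 -> '6H'

RLE = 3H1A16H6A6H


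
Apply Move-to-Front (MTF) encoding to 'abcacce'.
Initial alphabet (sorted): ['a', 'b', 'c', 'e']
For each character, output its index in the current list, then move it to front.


MTF encoding:
'a': index 0 in ['a', 'b', 'c', 'e'] -> ['a', 'b', 'c', 'e']
'b': index 1 in ['a', 'b', 'c', 'e'] -> ['b', 'a', 'c', 'e']
'c': index 2 in ['b', 'a', 'c', 'e'] -> ['c', 'b', 'a', 'e']
'a': index 2 in ['c', 'b', 'a', 'e'] -> ['a', 'c', 'b', 'e']
'c': index 1 in ['a', 'c', 'b', 'e'] -> ['c', 'a', 'b', 'e']
'c': index 0 in ['c', 'a', 'b', 'e'] -> ['c', 'a', 'b', 'e']
'e': index 3 in ['c', 'a', 'b', 'e'] -> ['e', 'c', 'a', 'b']


Output: [0, 1, 2, 2, 1, 0, 3]


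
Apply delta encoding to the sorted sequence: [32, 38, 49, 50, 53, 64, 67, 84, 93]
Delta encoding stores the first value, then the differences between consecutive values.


First value: 32
Deltas:
  38 - 32 = 6
  49 - 38 = 11
  50 - 49 = 1
  53 - 50 = 3
  64 - 53 = 11
  67 - 64 = 3
  84 - 67 = 17
  93 - 84 = 9


Delta encoded: [32, 6, 11, 1, 3, 11, 3, 17, 9]


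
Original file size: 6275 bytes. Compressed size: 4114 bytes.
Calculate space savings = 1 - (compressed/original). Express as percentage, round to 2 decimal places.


ratio = compressed/original = 4114/6275 = 0.655618
savings = 1 - ratio = 1 - 0.655618 = 0.344382
as a percentage: 0.344382 * 100 = 34.44%

Space savings = 1 - 4114/6275 = 34.44%


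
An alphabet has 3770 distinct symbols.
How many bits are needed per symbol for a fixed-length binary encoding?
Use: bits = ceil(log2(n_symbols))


log2(3770) = 11.8803
Bracket: 2^11 = 2048 < 3770 <= 2^12 = 4096
So ceil(log2(3770)) = 12

bits = ceil(log2(3770)) = ceil(11.8803) = 12 bits


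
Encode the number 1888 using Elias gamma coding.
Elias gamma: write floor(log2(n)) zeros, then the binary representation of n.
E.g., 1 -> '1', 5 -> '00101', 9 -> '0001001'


num_bits = floor(log2(1888)) + 1 = 11
leading_zeros = num_bits - 1 = 10
binary(1888) = 11101100000

Elias gamma(1888) = '0000000000' + '11101100000' = 000000000011101100000 (21 bits)


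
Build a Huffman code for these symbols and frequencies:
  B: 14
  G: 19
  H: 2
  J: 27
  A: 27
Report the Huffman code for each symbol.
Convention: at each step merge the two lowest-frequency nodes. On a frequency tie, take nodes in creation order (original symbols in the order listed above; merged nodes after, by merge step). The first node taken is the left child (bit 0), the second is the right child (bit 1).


Huffman tree construction:
Step 1: Merge H(2) + B(14) = 16
Step 2: Merge (H+B)(16) + G(19) = 35
Step 3: Merge J(27) + A(27) = 54
Step 4: Merge ((H+B)+G)(35) + (J+A)(54) = 89
Read each symbol's code off the tree from the root (left child = 0, right child = 1).

Codes:
  B: 001 (length 3)
  G: 01 (length 2)
  H: 000 (length 3)
  J: 10 (length 2)
  A: 11 (length 2)
Average code length: 194/89 = 2.1798 bits/symbol


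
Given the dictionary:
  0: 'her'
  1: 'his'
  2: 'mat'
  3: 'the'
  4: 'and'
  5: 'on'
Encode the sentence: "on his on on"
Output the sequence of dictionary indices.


Look up each word in the dictionary:
  'on' -> 5
  'his' -> 1
  'on' -> 5
  'on' -> 5

Encoded: [5, 1, 5, 5]


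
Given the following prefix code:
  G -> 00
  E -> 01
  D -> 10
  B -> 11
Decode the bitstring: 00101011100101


Decoding step by step:
Bits 00 -> G
Bits 10 -> D
Bits 10 -> D
Bits 11 -> B
Bits 10 -> D
Bits 01 -> E
Bits 01 -> E


Decoded message: GDDBDEE


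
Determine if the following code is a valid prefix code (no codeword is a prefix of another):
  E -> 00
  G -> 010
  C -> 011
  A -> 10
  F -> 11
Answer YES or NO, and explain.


Checking each pair (does one codeword prefix another?):
  E='00' vs G='010': no prefix
  E='00' vs C='011': no prefix
  E='00' vs A='10': no prefix
  E='00' vs F='11': no prefix
  G='010' vs E='00': no prefix
  G='010' vs C='011': no prefix
  G='010' vs A='10': no prefix
  G='010' vs F='11': no prefix
  C='011' vs E='00': no prefix
  C='011' vs G='010': no prefix
  C='011' vs A='10': no prefix
  C='011' vs F='11': no prefix
  A='10' vs E='00': no prefix
  A='10' vs G='010': no prefix
  A='10' vs C='011': no prefix
  A='10' vs F='11': no prefix
  F='11' vs E='00': no prefix
  F='11' vs G='010': no prefix
  F='11' vs C='011': no prefix
  F='11' vs A='10': no prefix
No violation found over all pairs.

YES -- this is a valid prefix code. No codeword is a prefix of any other codeword.


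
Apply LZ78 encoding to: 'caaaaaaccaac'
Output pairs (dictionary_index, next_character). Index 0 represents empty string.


LZ78 encoding steps:
Dictionary: {0: ''}
Step 1: w='' (idx 0), next='c' -> output (0, 'c'), add 'c' as idx 1
Step 2: w='' (idx 0), next='a' -> output (0, 'a'), add 'a' as idx 2
Step 3: w='a' (idx 2), next='a' -> output (2, 'a'), add 'aa' as idx 3
Step 4: w='aa' (idx 3), next='a' -> output (3, 'a'), add 'aaa' as idx 4
Step 5: w='c' (idx 1), next='c' -> output (1, 'c'), add 'cc' as idx 5
Step 6: w='aa' (idx 3), next='c' -> output (3, 'c'), add 'aac' as idx 6


Encoded: [(0, 'c'), (0, 'a'), (2, 'a'), (3, 'a'), (1, 'c'), (3, 'c')]


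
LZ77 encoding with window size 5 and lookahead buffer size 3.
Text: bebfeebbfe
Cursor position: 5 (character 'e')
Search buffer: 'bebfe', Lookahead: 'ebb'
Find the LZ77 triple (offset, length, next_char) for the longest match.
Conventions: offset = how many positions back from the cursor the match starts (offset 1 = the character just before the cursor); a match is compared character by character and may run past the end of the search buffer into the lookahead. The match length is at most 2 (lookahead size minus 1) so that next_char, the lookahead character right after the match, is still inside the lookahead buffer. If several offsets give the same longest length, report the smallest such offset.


Try each offset into the search buffer:
  offset=1 (pos 4, char 'e'): match length 1
  offset=2 (pos 3, char 'f'): match length 0
  offset=3 (pos 2, char 'b'): match length 0
  offset=4 (pos 1, char 'e'): match length 2
  offset=5 (pos 0, char 'b'): match length 0
Longest match has length 2 at offset 4.
next_char = character at position 5 + 2 = 7 -> 'b'

Best match: offset=4, length=2 (matching 'eb' starting at position 1)
LZ77 triple: (4, 2, 'b')


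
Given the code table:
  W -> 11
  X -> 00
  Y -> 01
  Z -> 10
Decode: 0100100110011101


Decoding:
01 -> Y
00 -> X
10 -> Z
01 -> Y
10 -> Z
01 -> Y
11 -> W
01 -> Y


Result: YXZYZYWY


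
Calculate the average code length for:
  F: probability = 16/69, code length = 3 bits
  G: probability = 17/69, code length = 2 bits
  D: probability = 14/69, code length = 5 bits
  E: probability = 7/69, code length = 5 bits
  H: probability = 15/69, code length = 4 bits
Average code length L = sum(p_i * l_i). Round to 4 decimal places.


Weighted contributions p_i * l_i:
  F: (16/69) * 3 = 48/69
  G: (17/69) * 2 = 34/69
  D: (14/69) * 5 = 70/69
  E: (7/69) * 5 = 35/69
  H: (15/69) * 4 = 60/69
Sum = (48 + 34 + 70 + 35 + 60)/69 = 247/69

L = 247/69 = 3.5797 bits/symbol


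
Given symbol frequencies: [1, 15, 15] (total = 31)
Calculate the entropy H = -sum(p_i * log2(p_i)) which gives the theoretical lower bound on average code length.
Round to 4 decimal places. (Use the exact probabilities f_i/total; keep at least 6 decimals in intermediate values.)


Per-symbol terms -p_i * log2(p_i) with p_i = f_i/31:
  p = 1/31 = 0.032258: log2(p) = -4.954196, -p*log2(p) = 0.159813
  p = 15/31 = 0.483871: log2(p) = -1.047306, -p*log2(p) = 0.506761
  p = 15/31 = 0.483871: log2(p) = -1.047306, -p*log2(p) = 0.506761
H = 0.159813 + 0.506761 + 0.506761 = 1.173335

H = 1.1733 bits/symbol


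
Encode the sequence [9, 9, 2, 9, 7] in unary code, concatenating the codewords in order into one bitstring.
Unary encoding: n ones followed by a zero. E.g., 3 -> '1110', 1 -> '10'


Encode each number as n ones followed by a terminating 0:
  9 -> 1111111110 (10 bits)
  9 -> 1111111110 (10 bits)
  2 -> 110 (3 bits)
  9 -> 1111111110 (10 bits)
  7 -> 11111110 (8 bits)
Total length = 10 + 10 + 3 + 10 + 8 = 41 bits.

Unary([9, 9, 2, 9, 7]) = 11111111101111111110110111111111011111110 (41 bits)


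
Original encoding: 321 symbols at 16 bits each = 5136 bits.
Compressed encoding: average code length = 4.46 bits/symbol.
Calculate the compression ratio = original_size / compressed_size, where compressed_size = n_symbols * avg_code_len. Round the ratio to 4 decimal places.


original_size = n_symbols * orig_bits = 321 * 16 = 5136 bits
compressed_size = n_symbols * avg_code_len = 321 * 4.46 = 1431.66 bits
ratio = original_size / compressed_size = 5136 / 1431.66 = 3.5874

Compression ratio = 3.5874


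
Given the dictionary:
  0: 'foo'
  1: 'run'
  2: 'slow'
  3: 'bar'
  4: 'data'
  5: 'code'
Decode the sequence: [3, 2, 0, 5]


Look up each index in the dictionary:
  3 -> 'bar'
  2 -> 'slow'
  0 -> 'foo'
  5 -> 'code'

Decoded: "bar slow foo code"


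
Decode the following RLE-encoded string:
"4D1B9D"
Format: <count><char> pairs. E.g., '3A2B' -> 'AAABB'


Expanding each <count><char> pair:
  4D -> 'DDDD'
  1B -> 'B'
  9D -> 'DDDDDDDDD'

Decoded = DDDDBDDDDDDDDD


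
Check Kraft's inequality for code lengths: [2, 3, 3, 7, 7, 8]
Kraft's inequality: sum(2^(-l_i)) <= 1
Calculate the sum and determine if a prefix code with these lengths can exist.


Sum = 2^(-2) + 2^(-3) + 2^(-3) + 2^(-7) + 2^(-7) + 2^(-8)
    = 0.25 + 0.125 + 0.125 + 0.0078125 + 0.0078125 + 0.00390625
    = 133/256 = 0.51953125
Since 0.51953125 <= 1, Kraft's inequality IS satisfied.
A prefix code with these lengths CAN exist.

Kraft sum = 0.51953125. Satisfied.


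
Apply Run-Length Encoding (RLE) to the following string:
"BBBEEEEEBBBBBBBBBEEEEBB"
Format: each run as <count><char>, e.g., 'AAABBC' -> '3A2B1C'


Scanning runs left to right:
  i=0: run of 'B' x 3 -> '3B'
  i=3: run of 'E' x 5 -> '5E'
  i=8: run of 'B' x 9 -> '9B'
  i=17: run of 'E' x 4 -> '4E'
  i=21: run of 'B' x 2 -> '2B'

RLE = 3B5E9B4E2B
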